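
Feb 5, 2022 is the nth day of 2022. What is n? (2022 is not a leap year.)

Days in months before Feb: 31 = 31.
Plus 5 days into Feb → day 36.

36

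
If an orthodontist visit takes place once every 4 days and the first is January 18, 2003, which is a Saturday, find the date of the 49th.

July 29, 2003

The 49th occurrence is 48 intervals after the first: 48 × 4 = 192 days after January 18, 2003.
January has 31 days — 13 days to the end of January leaves 179.
February has 28 days (151 left).
March has 31 days (120 left).
April has 30 days (90 left).
May has 31 days (59 left).
June has 30 days (29 left).
29 days into July → July 29, 2003.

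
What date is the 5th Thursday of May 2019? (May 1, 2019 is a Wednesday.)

May 2019 begins on a Wednesday, so the first Thursday is May 2 (1 day later).
The 5th Thursday is 4 weeks later: 2 + 28 = 30.

2019-05-30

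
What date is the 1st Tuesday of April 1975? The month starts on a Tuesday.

April 1975 begins on a Tuesday, so the first Tuesday is April 1.

April 1, 1975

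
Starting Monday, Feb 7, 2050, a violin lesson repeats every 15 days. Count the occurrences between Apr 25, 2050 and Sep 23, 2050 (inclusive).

10

Occurrences land 15·i days after Feb 7, 2050 for i = 0, 1, 2, …
Apr 25, 2050 is 77 days after the start; 77 ÷ 15 = 5 remainder 2; since the remainder is 2, round up to i = 6. First occurrence in the window: #7 on May 8, 2050 (6×15 = 90 days in).
Sep 23, 2050 is 228 days after the start; 228 ÷ 15 = 15 remainder 3. Last occurrence in the window: #16 on Sep 20, 2050.
Occurrences #7 through #16: 10 in total.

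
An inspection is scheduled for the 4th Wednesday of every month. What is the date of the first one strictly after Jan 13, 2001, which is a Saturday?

Jan 2001 starts on a Monday; its first Wednesday is the 3rd, so the 4th Wednesday is the 24th — Jan 24, 2001.
Jan 24, 2001 is after Jan 13, 2001, so that is the next one.

Jan 24, 2001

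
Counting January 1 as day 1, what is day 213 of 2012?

Jul 31, 2012

Jan has 31 days (213 − 31 = 182 remain).
Feb has 29 days (182 − 29 = 153 remain).
Mar has 31 days (153 − 31 = 122 remain).
Apr has 30 days (122 − 30 = 92 remain).
May has 31 days (92 − 31 = 61 remain).
Jun has 30 days (61 − 30 = 31 remain).
31 into Jul → Jul 31.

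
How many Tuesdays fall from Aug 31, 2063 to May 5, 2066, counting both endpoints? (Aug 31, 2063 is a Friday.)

140

Aug 31, 2063 is a Friday; the first Tuesday on or after it is Sep 4, 2063 (4 days later).
From Sep 4, 2063 to May 5, 2066: 118 + 366 + 365 + 125 = 974 days (rest of 2063, 2064, 2065, to May 5, 2066 in 2066).
974 ÷ 7 = 139 full weeks with remainder 1, so 139 more Tuesdays after the first → 140.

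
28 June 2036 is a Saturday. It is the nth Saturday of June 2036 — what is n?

Day 28 falls in week ⌈28/7⌉ of the month.
Days 1–7 hold the 1st Saturday, 8–14 the 2nd, 15–21 the 3rd, 22–28 the 4th, 29–31 the 5th.
28 is in the range for the 4th.

4th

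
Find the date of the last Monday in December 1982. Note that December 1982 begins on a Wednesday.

1982-12-27

December 1982 begins on a Wednesday, so the first Monday is December 6 (5 days later).
December 1982 has 31 days. Adding weeks: 6, 13, 20, 27 — the last one ≤ 31 is the 27th.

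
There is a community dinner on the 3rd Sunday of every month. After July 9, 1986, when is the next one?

July 1986 starts on a Tuesday; its first Sunday is the 6th, so the 3rd Sunday is the 20th — July 20, 1986.
July 20, 1986 is after July 9, 1986, so that is the next one.

July 20, 1986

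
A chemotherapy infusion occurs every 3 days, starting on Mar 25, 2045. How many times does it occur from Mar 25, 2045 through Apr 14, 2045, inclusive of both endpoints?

Occurrences land 3·i days after Mar 25, 2045 for i = 0, 1, 2, …
The window opens on the start date, so the first occurrence inside is #1 on Mar 25, 2045.
Apr 14, 2045 is 20 days after the start; 20 ÷ 3 = 6 remainder 2. Last occurrence in the window: #7 on Apr 12, 2045.
Occurrences #1 through #7: 7 in total.

7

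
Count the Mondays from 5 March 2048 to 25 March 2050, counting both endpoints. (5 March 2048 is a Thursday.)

107

5 March 2048 is a Thursday; the first Monday on or after it is 9 March 2048 (4 days later).
From 9 March 2048 to 25 March 2050: 297 + 365 + 84 = 746 days (rest of 2048, 2049, to 25 March 2050 in 2050).
746 ÷ 7 = 106 full weeks with remainder 4, so 106 more Mondays after the first → 107.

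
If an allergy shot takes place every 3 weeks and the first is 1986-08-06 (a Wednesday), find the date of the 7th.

1986-12-10

The 7th occurrence is 6 intervals after the first: 6 × 21 = 126 days after 1986-08-06.
August has 31 days — 25 days to the end of August leaves 101.
September has 30 days (71 left).
October has 31 days (40 left).
November has 30 days (10 left).
10 days into December → 1986-12-10.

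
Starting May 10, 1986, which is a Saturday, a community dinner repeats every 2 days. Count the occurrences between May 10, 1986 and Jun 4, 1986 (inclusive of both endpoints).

13

Occurrences land 2·i days after May 10, 1986 for i = 0, 1, 2, …
The window opens on the start date, so the first occurrence inside is #1 on May 10, 1986.
Jun 4, 1986 is 25 days after the start; 25 ÷ 2 = 12 remainder 1. Last occurrence in the window: #13 on Jun 3, 1986.
Occurrences #1 through #13: 13 in total.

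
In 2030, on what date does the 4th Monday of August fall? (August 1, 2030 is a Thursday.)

2030-08-26

August 2030 begins on a Thursday, so the first Monday is August 5 (4 days later).
The 4th Monday is 3 weeks later: 5 + 21 = 26.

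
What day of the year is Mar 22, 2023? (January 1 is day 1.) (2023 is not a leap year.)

81

Days in months before Mar: 31 + 28 = 59.
Plus 22 days into Mar → day 81.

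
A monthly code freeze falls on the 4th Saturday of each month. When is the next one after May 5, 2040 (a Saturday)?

May 26, 2040

May 2040 starts on a Tuesday; its first Saturday is the 5th, so the 4th Saturday is the 26th — May 26, 2040.
May 26, 2040 is after May 5, 2040, so that is the next one.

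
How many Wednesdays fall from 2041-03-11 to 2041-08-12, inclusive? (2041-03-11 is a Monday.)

2041-03-11 is a Monday; the first Wednesday on or after it is 2041-03-13 (2 days later).
From 2041-03-13 to 2041-08-12: 18 + 30 + 31 + 30 + 31 + 12 = 152 days (rest of March, April, May, June, July, August).
152 ÷ 7 = 21 full weeks with remainder 5, so 21 more Wednesdays after the first → 22.

22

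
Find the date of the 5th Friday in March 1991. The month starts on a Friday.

1991-03-29

March 1991 begins on a Friday, so the first Friday is March 1.
The 5th Friday is 4 weeks later: 1 + 28 = 29.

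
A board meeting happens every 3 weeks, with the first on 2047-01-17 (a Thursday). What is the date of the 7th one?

The 7th occurrence is 6 intervals after the first: 6 × 21 = 126 days after 2047-01-17.
January has 31 days — 14 days to the end of January leaves 112.
February has 28 days (84 left).
March has 31 days (53 left).
April has 30 days (23 left).
23 days into May → 2047-05-23.

2047-05-23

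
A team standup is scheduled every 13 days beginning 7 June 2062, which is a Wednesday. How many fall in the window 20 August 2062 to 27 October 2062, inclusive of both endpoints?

5

Occurrences land 13·i days after 7 June 2062 for i = 0, 1, 2, …
20 August 2062 is 74 days after the start; 74 ÷ 13 = 5 remainder 9; since the remainder is 9, round up to i = 6. First occurrence in the window: #7 on 24 August 2062 (6×13 = 78 days in).
27 October 2062 is 142 days after the start; 142 ÷ 13 = 10 remainder 12. Last occurrence in the window: #11 on 15 October 2062.
Occurrences #7 through #11: 5 in total.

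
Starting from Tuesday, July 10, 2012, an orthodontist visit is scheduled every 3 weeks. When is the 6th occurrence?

The 6th occurrence is 5 intervals after the first: 5 × 21 = 105 days after July 10, 2012.
July has 31 days — 21 days to the end of July leaves 84.
August has 31 days (53 left).
September has 30 days (23 left).
23 days into October → October 23, 2012.

October 23, 2012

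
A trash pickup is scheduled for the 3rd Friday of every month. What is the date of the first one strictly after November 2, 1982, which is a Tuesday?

November 1982 starts on a Monday; its first Friday is the 5th, so the 3rd Friday is the 19th — November 19, 1982.
November 19, 1982 is after November 2, 1982, so that is the next one.

November 19, 1982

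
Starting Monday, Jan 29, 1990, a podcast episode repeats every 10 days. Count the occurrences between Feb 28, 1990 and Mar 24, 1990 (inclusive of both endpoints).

3

Occurrences land 10·i days after Jan 29, 1990 for i = 0, 1, 2, …
Feb 28, 1990 is 30 days after the start; 30 ÷ 10 = 3 remainder 0. First occurrence in the window: #4 on Feb 28, 1990 (3×10 = 30 days in).
Mar 24, 1990 is 54 days after the start; 54 ÷ 10 = 5 remainder 4. Last occurrence in the window: #6 on Mar 20, 1990.
Occurrences #4 through #6: 3 in total.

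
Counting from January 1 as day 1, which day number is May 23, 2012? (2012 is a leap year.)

144

Days in months before May: 31 + 29 + 31 + 30 = 121.
Plus 23 days into May → day 144.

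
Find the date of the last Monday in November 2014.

November 2014 begins on a Saturday, so the first Monday is November 3 (2 days later).
November 2014 has 30 days. Adding weeks: 3, 10, 17, 24 — the last one ≤ 30 is the 24th.

24 November 2014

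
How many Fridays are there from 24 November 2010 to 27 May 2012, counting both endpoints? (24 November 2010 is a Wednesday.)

24 November 2010 is a Wednesday; the first Friday on or after it is 26 November 2010 (2 days later).
From 26 November 2010 to 27 May 2012: 35 + 365 + 148 = 548 days (rest of 2010, 2011, to 27 May 2012 in 2012).
548 ÷ 7 = 78 full weeks with remainder 2, so 78 more Fridays after the first → 79.

79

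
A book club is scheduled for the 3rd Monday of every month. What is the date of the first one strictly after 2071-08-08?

2071-08-17

August 2071 starts on a Saturday; its first Monday is the 3rd, so the 3rd Monday is the 17th — 2071-08-17.
2071-08-17 is after 2071-08-08, so that is the next one.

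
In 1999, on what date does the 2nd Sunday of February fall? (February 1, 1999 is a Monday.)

1999-02-14

February 1999 begins on a Monday, so the first Sunday is February 7 (6 days later).
The 2nd Sunday is 1 weeks later: 7 + 7 = 14.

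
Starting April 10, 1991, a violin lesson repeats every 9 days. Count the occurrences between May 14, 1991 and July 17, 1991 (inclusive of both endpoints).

Occurrences land 9·i days after April 10, 1991 for i = 0, 1, 2, …
May 14, 1991 is 34 days after the start; 34 ÷ 9 = 3 remainder 7; since the remainder is 7, round up to i = 4. First occurrence in the window: #5 on May 16, 1991 (4×9 = 36 days in).
July 17, 1991 is 98 days after the start; 98 ÷ 9 = 10 remainder 8. Last occurrence in the window: #11 on July 9, 1991.
Occurrences #5 through #11: 7 in total.

7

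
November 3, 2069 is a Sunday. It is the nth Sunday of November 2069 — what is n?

Day 3 falls in week ⌈3/7⌉ of the month.
Days 1–7 hold the 1st Sunday, 8–14 the 2nd, 15–21 the 3rd, 22–28 the 4th, 29–31 the 5th.
3 is in the range for the 1st.

1st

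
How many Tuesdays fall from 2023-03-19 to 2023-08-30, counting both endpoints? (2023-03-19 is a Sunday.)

2023-03-19 is a Sunday; the first Tuesday on or after it is 2023-03-21 (2 days later).
From 2023-03-21 to 2023-08-30: 10 + 30 + 31 + 30 + 31 + 30 = 162 days (rest of March, April, May, June, July, August).
162 ÷ 7 = 23 full weeks with remainder 1, so 23 more Tuesdays after the first → 24.

24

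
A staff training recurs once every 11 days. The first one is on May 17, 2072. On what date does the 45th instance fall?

Sep 13, 2073

The 45th occurrence is 44 intervals after the first: 44 × 11 = 484 days after May 17, 2072.
May has 31 days — 14 days to the end of May leaves 470.
From end of May to end of 2072 is 214 days (256 left).
Jan has 31 days (225 left).
Feb has 28 days (197 left).
Mar has 31 days (166 left).
Apr has 30 days (136 left).
May has 31 days (105 left).
Jun has 30 days (75 left).
Jul has 31 days (44 left).
Aug has 31 days (13 left).
13 days into Sep → Sep 13, 2073.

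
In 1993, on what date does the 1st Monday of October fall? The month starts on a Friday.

October 4, 1993

October 1993 begins on a Friday, so the first Monday is October 4 (3 days later).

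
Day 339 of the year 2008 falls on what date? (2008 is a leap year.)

January has 31 days (339 − 31 = 308 remain).
February has 29 days (308 − 29 = 279 remain).
March has 31 days (279 − 31 = 248 remain).
April has 30 days (248 − 30 = 218 remain).
May has 31 days (218 − 31 = 187 remain).
June has 30 days (187 − 30 = 157 remain).
July has 31 days (157 − 31 = 126 remain).
August has 31 days (126 − 31 = 95 remain).
September has 30 days (95 − 30 = 65 remain).
October has 31 days (65 − 31 = 34 remain).
November has 30 days (34 − 30 = 4 remain).
4 into December → December 4.

December 4, 2008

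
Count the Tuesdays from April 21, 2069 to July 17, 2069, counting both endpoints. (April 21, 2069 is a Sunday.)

13

April 21, 2069 is a Sunday; the first Tuesday on or after it is April 23, 2069 (2 days later).
From April 23, 2069 to July 17, 2069: 7 + 31 + 30 + 17 = 85 days (rest of April, May, June, July).
85 ÷ 7 = 12 full weeks with remainder 1, so 12 more Tuesdays after the first → 13.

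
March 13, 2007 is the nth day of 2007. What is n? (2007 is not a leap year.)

Days in months before March: 31 + 28 = 59.
Plus 13 days into March → day 72.

72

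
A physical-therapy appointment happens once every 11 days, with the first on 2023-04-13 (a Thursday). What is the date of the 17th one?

2023-10-06

The 17th occurrence is 16 intervals after the first: 16 × 11 = 176 days after 2023-04-13.
April has 30 days — 17 days to the end of April leaves 159.
May has 31 days (128 left).
June has 30 days (98 left).
July has 31 days (67 left).
August has 31 days (36 left).
September has 30 days (6 left).
6 days into October → 2023-10-06.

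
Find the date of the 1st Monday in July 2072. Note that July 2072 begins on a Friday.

4 July 2072

July 2072 begins on a Friday, so the first Monday is July 4 (3 days later).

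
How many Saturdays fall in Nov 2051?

Nov 1, 2051 is a Wednesday; the first Saturday on or after it is Nov 4, 2051 (3 days later).
From Nov 4, 2051 to Nov 30, 2051 is 30 − 4 = 26 days.
26 ÷ 7 = 3 full weeks with remainder 5, so 3 more Saturdays after the first → 4.

4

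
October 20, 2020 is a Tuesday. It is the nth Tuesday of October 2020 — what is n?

3rd

Day 20 falls in week ⌈20/7⌉ of the month.
Days 1–7 hold the 1st Tuesday, 8–14 the 2nd, 15–21 the 3rd, 22–28 the 4th, 29–31 the 5th.
20 is in the range for the 3rd.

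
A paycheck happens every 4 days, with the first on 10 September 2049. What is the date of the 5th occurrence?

The 5th occurrence is 4 intervals after the first: 4 × 4 = 16 days after 10 September 2049.
16 days later is 26 September 2049.

26 September 2049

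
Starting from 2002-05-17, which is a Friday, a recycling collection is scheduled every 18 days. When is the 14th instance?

The 14th occurrence is 13 intervals after the first: 13 × 18 = 234 days after 2002-05-17.
May has 31 days — 14 days to the end of May leaves 220.
June has 30 days (190 left).
July has 31 days (159 left).
August has 31 days (128 left).
September has 30 days (98 left).
October has 31 days (67 left).
November has 30 days (37 left).
December has 31 days (6 left).
6 days into January → 2003-01-06.

2003-01-06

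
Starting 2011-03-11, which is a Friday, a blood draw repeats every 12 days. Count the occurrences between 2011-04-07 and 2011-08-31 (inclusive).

12

Occurrences land 12·i days after 2011-03-11 for i = 0, 1, 2, …
2011-04-07 is 27 days after the start; 27 ÷ 12 = 2 remainder 3; since the remainder is 3, round up to i = 3. First occurrence in the window: #4 on 2011-04-16 (3×12 = 36 days in).
2011-08-31 is 173 days after the start; 173 ÷ 12 = 14 remainder 5. Last occurrence in the window: #15 on 2011-08-26.
Occurrences #4 through #15: 12 in total.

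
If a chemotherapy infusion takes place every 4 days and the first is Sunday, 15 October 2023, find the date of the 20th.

The 20th occurrence is 19 intervals after the first: 19 × 4 = 76 days after 15 October 2023.
October has 31 days — 16 days to the end of October leaves 60.
November has 30 days (30 left).
30 days into December → 30 December 2023.

30 December 2023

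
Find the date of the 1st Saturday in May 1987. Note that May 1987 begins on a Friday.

1987-05-02

May 1987 begins on a Friday, so the first Saturday is May 2 (1 day later).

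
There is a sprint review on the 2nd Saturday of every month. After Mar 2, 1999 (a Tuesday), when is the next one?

Mar 13, 1999

Mar 1999 starts on a Monday; its first Saturday is the 6th, so the 2nd Saturday is the 13th — Mar 13, 1999.
Mar 13, 1999 is after Mar 2, 1999, so that is the next one.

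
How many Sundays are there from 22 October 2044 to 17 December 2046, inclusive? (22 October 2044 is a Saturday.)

22 October 2044 is a Saturday; the first Sunday on or after it is 23 October 2044 (1 day later).
From 23 October 2044 to 17 December 2046: 69 + 365 + 351 = 785 days (rest of 2044, 2045, to 17 December 2046 in 2046).
785 ÷ 7 = 112 full weeks with remainder 1, so 112 more Sundays after the first → 113.

113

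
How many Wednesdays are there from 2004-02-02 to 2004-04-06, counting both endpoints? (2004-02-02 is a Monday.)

2004-02-02 is a Monday; the first Wednesday on or after it is 2004-02-04 (2 days later).
From 2004-02-04 to 2004-04-06: 25 + 31 + 6 = 62 days (rest of February, March, April).
62 ÷ 7 = 8 full weeks with remainder 6, so 8 more Wednesdays after the first → 9.

9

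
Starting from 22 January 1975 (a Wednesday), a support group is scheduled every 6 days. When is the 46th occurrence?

The 46th occurrence is 45 intervals after the first: 45 × 6 = 270 days after 22 January 1975.
January has 31 days — 9 days to the end of January leaves 261.
February has 28 days (233 left).
March has 31 days (202 left).
April has 30 days (172 left).
May has 31 days (141 left).
June has 30 days (111 left).
July has 31 days (80 left).
August has 31 days (49 left).
September has 30 days (19 left).
19 days into October → 19 October 1975.

19 October 1975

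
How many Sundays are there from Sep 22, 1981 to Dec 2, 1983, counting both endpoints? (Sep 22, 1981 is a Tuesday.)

Sep 22, 1981 is a Tuesday; the first Sunday on or after it is Sep 27, 1981 (5 days later).
From Sep 27, 1981 to Dec 2, 1983: 95 + 365 + 336 = 796 days (rest of 1981, 1982, to Dec 2, 1983 in 1983).
796 ÷ 7 = 113 full weeks with remainder 5, so 113 more Sundays after the first → 114.

114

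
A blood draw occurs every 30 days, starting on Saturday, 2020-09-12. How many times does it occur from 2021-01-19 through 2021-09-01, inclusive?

Occurrences land 30·i days after 2020-09-12 for i = 0, 1, 2, …
2021-01-19 is 129 days after the start; 129 ÷ 30 = 4 remainder 9; since the remainder is 9, round up to i = 5. First occurrence in the window: #6 on 2021-02-09 (5×30 = 150 days in).
2021-09-01 is 354 days after the start; 354 ÷ 30 = 11 remainder 24. Last occurrence in the window: #12 on 2021-08-08.
Occurrences #6 through #12: 7 in total.

7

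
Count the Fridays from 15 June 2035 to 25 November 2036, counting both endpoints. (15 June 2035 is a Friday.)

15 June 2035 is a Friday; the first Friday on or after it is 15 June 2035.
From 15 June 2035 to 25 November 2036: 199 + 330 = 529 days (rest of 2035, to 25 November 2036 in 2036).
529 ÷ 7 = 75 full weeks with remainder 4, so 75 more Fridays after the first → 76.

76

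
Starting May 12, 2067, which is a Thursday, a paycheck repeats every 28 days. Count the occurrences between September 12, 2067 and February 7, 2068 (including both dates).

5

Occurrences land 28·i days after May 12, 2067 for i = 0, 1, 2, …
September 12, 2067 is 123 days after the start; 123 ÷ 28 = 4 remainder 11; since the remainder is 11, round up to i = 5. First occurrence in the window: #6 on September 29, 2067 (5×28 = 140 days in).
February 7, 2068 is 271 days after the start; 271 ÷ 28 = 9 remainder 19. Last occurrence in the window: #10 on January 19, 2068.
Occurrences #6 through #10: 5 in total.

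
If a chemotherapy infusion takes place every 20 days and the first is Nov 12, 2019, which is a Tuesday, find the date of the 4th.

The 4th occurrence is 3 intervals after the first: 3 × 20 = 60 days after Nov 12, 2019.
Nov has 30 days — 18 days to the end of Nov leaves 42.
Dec has 31 days (11 left).
11 days into Jan → Jan 11, 2020.

Jan 11, 2020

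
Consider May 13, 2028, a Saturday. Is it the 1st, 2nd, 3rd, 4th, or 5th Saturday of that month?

2nd

Day 13 falls in week ⌈13/7⌉ of the month.
Days 1–7 hold the 1st Saturday, 8–14 the 2nd, 15–21 the 3rd, 22–28 the 4th, 29–31 the 5th.
13 is in the range for the 2nd.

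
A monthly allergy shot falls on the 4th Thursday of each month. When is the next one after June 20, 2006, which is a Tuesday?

June 2006 starts on a Thursday; its first Thursday is the 1st, so the 4th Thursday is the 22nd — June 22, 2006.
June 22, 2006 is after June 20, 2006, so that is the next one.

June 22, 2006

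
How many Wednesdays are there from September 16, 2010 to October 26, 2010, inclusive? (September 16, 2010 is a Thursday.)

September 16, 2010 is a Thursday; the first Wednesday on or after it is September 22, 2010 (6 days later).
From September 22, 2010 to October 26, 2010: 8 + 26 = 34 days (rest of September, October).
34 ÷ 7 = 4 full weeks with remainder 6, so 4 more Wednesdays after the first → 5.

5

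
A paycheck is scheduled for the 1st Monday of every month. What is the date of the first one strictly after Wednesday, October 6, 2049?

October 2049 starts on a Friday, so its 1st Monday is October 4, 2049 (3 days in).
That is not after October 6, 2049, so look at November 2049.
November 2049 starts on a Monday, so its 1st Monday is November 1, 2049.

November 1, 2049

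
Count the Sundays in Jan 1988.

5

Jan 1, 1988 is a Friday; the first Sunday on or after it is Jan 3, 1988 (2 days later).
From Jan 3, 1988 to Jan 31, 1988 is 31 − 3 = 28 days.
28 ÷ 7 = 4 full weeks with remainder 0, so 4 more Sundays after the first → 5.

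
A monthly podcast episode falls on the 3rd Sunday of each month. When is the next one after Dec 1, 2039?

Dec 18, 2039

Dec 2039 starts on a Thursday; its first Sunday is the 4th, so the 3rd Sunday is the 18th — Dec 18, 2039.
Dec 18, 2039 is after Dec 1, 2039, so that is the next one.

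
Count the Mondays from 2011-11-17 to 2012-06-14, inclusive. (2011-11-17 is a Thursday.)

30

2011-11-17 is a Thursday; the first Monday on or after it is 2011-11-21 (4 days later).
From 2011-11-21 to 2012-06-14: 9 + 31 + 31 + 29 + 31 + 30 + 31 + 14 = 206 days (rest of November, December, January, February, March, April, May, June).
206 ÷ 7 = 29 full weeks with remainder 3, so 29 more Mondays after the first → 30.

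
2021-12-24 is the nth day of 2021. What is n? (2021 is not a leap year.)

358

Days in months before December: 31 + 28 + 31 + 30 + 31 + 30 + 31 + 31 + 30 + 31 + 30 = 334.
Plus 24 days into December → day 358.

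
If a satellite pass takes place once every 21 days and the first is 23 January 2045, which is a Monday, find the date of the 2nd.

The 2nd occurrence is 1 interval after the first: 1 × 21 = 21 days after 23 January 2045.
January has 31 days — 8 days to the end of January leaves 13.
13 days into February → 13 February 2045.

13 February 2045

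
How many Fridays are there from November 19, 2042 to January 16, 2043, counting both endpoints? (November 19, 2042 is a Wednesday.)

9

November 19, 2042 is a Wednesday; the first Friday on or after it is November 21, 2042 (2 days later).
From November 21, 2042 to January 16, 2043: 9 + 31 + 16 = 56 days (rest of November, December, January).
56 ÷ 7 = 8 full weeks with remainder 0, so 8 more Fridays after the first → 9.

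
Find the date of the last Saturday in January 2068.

January 28, 2068

January 2068 begins on a Sunday, so the first Saturday is January 7 (6 days later).
January 2068 has 31 days. Adding weeks: 7, 14, 21, 28 — the last one ≤ 31 is the 28th.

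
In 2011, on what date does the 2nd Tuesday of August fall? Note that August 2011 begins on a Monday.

9 August 2011

August 2011 begins on a Monday, so the first Tuesday is August 2 (1 day later).
The 2nd Tuesday is 1 weeks later: 2 + 7 = 9.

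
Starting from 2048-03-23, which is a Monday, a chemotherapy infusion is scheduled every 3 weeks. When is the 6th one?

The 6th occurrence is 5 intervals after the first: 5 × 21 = 105 days after 2048-03-23.
March has 31 days — 8 days to the end of March leaves 97.
April has 30 days (67 left).
May has 31 days (36 left).
June has 30 days (6 left).
6 days into July → 2048-07-06.

2048-07-06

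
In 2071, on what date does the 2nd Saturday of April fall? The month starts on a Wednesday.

2071-04-11

April 2071 begins on a Wednesday, so the first Saturday is April 4 (3 days later).
The 2nd Saturday is 1 weeks later: 4 + 7 = 11.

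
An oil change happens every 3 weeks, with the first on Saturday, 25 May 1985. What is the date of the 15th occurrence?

15 March 1986

The 15th occurrence is 14 intervals after the first: 14 × 21 = 294 days after 25 May 1985.
May has 31 days — 6 days to the end of May leaves 288.
June has 30 days (258 left).
July has 31 days (227 left).
August has 31 days (196 left).
September has 30 days (166 left).
October has 31 days (135 left).
November has 30 days (105 left).
December has 31 days (74 left).
January has 31 days (43 left).
February has 28 days (15 left).
15 days into March → 15 March 1986.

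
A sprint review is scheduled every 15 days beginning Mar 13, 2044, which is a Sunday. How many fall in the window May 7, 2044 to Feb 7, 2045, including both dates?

Occurrences land 15·i days after Mar 13, 2044 for i = 0, 1, 2, …
May 7, 2044 is 55 days after the start; 55 ÷ 15 = 3 remainder 10; since the remainder is 10, round up to i = 4. First occurrence in the window: #5 on May 12, 2044 (4×15 = 60 days in).
Feb 7, 2045 is 331 days after the start; 331 ÷ 15 = 22 remainder 1. Last occurrence in the window: #23 on Feb 6, 2045.
Occurrences #5 through #23: 19 in total.

19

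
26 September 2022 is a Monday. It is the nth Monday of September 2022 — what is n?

Day 26 falls in week ⌈26/7⌉ of the month.
Days 1–7 hold the 1st Monday, 8–14 the 2nd, 15–21 the 3rd, 22–28 the 4th, 29–31 the 5th.
26 is in the range for the 4th.

4th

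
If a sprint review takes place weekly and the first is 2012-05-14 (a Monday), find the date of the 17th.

2012-09-03

The 17th occurrence is 16 intervals after the first: 16 × 7 = 112 days after 2012-05-14.
May has 31 days — 17 days to the end of May leaves 95.
June has 30 days (65 left).
July has 31 days (34 left).
August has 31 days (3 left).
3 days into September → 2012-09-03.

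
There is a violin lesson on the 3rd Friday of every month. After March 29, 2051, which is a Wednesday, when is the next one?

March 2051 starts on a Wednesday; its first Friday is the 3rd, so the 3rd Friday is the 17th — March 17, 2051.
That is not after March 29, 2051, so look at April 2051.
April 2051 starts on a Saturday; its first Friday is the 7th, so the 3rd Friday is the 21st — April 21, 2051.

April 21, 2051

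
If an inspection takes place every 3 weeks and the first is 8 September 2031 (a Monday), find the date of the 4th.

The 4th occurrence is 3 intervals after the first: 3 × 21 = 63 days after 8 September 2031.
September has 30 days — 22 days to the end of September leaves 41.
October has 31 days (10 left).
10 days into November → 10 November 2031.

10 November 2031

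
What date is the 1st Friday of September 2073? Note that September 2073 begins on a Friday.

September 2073 begins on a Friday, so the first Friday is September 1.

1 September 2073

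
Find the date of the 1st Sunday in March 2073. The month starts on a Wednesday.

March 2073 begins on a Wednesday, so the first Sunday is March 5 (4 days later).

March 5, 2073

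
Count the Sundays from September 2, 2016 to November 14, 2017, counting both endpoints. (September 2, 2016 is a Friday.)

63

September 2, 2016 is a Friday; the first Sunday on or after it is September 4, 2016 (2 days later).
From September 4, 2016 to November 14, 2017: 118 + 318 = 436 days (rest of 2016, to November 14, 2017 in 2017).
436 ÷ 7 = 62 full weeks with remainder 2, so 62 more Sundays after the first → 63.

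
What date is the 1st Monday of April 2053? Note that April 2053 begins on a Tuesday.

April 2053 begins on a Tuesday, so the first Monday is April 7 (6 days later).

7 April 2053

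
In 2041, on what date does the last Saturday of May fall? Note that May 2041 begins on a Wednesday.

May 2041 begins on a Wednesday, so the first Saturday is May 4 (3 days later).
May 2041 has 31 days. Adding weeks: 4, 11, 18, 25 — the last one ≤ 31 is the 25th.

May 25, 2041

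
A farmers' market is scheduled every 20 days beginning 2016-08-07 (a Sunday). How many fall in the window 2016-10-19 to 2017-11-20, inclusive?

Occurrences land 20·i days after 2016-08-07 for i = 0, 1, 2, …
2016-10-19 is 73 days after the start; 73 ÷ 20 = 3 remainder 13; since the remainder is 13, round up to i = 4. First occurrence in the window: #5 on 2016-10-26 (4×20 = 80 days in).
2017-11-20 is 470 days after the start; 470 ÷ 20 = 23 remainder 10. Last occurrence in the window: #24 on 2017-11-10.
Occurrences #5 through #24: 20 in total.

20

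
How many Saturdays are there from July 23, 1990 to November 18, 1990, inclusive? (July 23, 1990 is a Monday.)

July 23, 1990 is a Monday; the first Saturday on or after it is July 28, 1990 (5 days later).
From July 28, 1990 to November 18, 1990: 3 + 31 + 30 + 31 + 18 = 113 days (rest of July, August, September, October, November).
113 ÷ 7 = 16 full weeks with remainder 1, so 16 more Saturdays after the first → 17.

17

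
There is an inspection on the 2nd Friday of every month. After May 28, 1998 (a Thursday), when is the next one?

May 1998 starts on a Friday; its first Friday is the 1st, so the 2nd Friday is the 8th — May 8, 1998.
That is not after May 28, 1998, so look at June 1998.
June 1998 starts on a Monday; its first Friday is the 5th, so the 2nd Friday is the 12th — June 12, 1998.

June 12, 1998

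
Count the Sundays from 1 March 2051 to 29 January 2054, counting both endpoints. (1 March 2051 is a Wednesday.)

1 March 2051 is a Wednesday; the first Sunday on or after it is 5 March 2051 (4 days later).
From 5 March 2051 to 29 January 2054: 301 + 366 + 365 + 29 = 1061 days (rest of 2051, 2052, 2053, to 29 January 2054 in 2054).
1061 ÷ 7 = 151 full weeks with remainder 4, so 151 more Sundays after the first → 152.

152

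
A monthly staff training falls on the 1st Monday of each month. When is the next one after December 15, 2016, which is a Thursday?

December 2016 starts on a Thursday, so its 1st Monday is December 5, 2016 (4 days in).
That is not after December 15, 2016, so look at January 2017.
January 2017 starts on a Sunday, so its 1st Monday is January 2, 2017 (1 day in).

January 2, 2017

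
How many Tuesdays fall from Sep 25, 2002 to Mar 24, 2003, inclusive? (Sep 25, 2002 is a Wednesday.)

Sep 25, 2002 is a Wednesday; the first Tuesday on or after it is Oct 1, 2002 (6 days later).
From Oct 1, 2002 to Mar 24, 2003: 30 + 30 + 31 + 31 + 28 + 24 = 174 days (rest of Oct, Nov, Dec, Jan, Feb, Mar).
174 ÷ 7 = 24 full weeks with remainder 6, so 24 more Tuesdays after the first → 25.

25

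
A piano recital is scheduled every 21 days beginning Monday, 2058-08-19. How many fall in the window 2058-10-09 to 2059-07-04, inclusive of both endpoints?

13

Occurrences land 21·i days after 2058-08-19 for i = 0, 1, 2, …
2058-10-09 is 51 days after the start; 51 ÷ 21 = 2 remainder 9; since the remainder is 9, round up to i = 3. First occurrence in the window: #4 on 2058-10-21 (3×21 = 63 days in).
2059-07-04 is 319 days after the start; 319 ÷ 21 = 15 remainder 4. Last occurrence in the window: #16 on 2059-06-30.
Occurrences #4 through #16: 13 in total.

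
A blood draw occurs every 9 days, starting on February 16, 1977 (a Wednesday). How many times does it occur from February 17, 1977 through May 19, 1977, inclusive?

Occurrences land 9·i days after February 16, 1977 for i = 0, 1, 2, …
February 17, 1977 is 1 day after the start; 1 ÷ 9 = 0 remainder 1; since the remainder is 1, round up to i = 1. First occurrence in the window: #2 on February 25, 1977 (1×9 = 9 days in).
May 19, 1977 is 92 days after the start; 92 ÷ 9 = 10 remainder 2. Last occurrence in the window: #11 on May 17, 1977.
Occurrences #2 through #11: 10 in total.

10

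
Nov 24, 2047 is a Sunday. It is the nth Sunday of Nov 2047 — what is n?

Day 24 falls in week ⌈24/7⌉ of the month.
Days 1–7 hold the 1st Sunday, 8–14 the 2nd, 15–21 the 3rd, 22–28 the 4th, 29–31 the 5th.
24 is in the range for the 4th.

4th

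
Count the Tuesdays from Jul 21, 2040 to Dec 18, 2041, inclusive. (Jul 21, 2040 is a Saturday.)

74

Jul 21, 2040 is a Saturday; the first Tuesday on or after it is Jul 24, 2040 (3 days later).
From Jul 24, 2040 to Dec 18, 2041: 160 + 352 = 512 days (rest of 2040, to Dec 18, 2041 in 2041).
512 ÷ 7 = 73 full weeks with remainder 1, so 73 more Tuesdays after the first → 74.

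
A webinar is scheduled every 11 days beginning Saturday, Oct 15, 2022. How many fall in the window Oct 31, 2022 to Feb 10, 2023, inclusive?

Occurrences land 11·i days after Oct 15, 2022 for i = 0, 1, 2, …
Oct 31, 2022 is 16 days after the start; 16 ÷ 11 = 1 remainder 5; since the remainder is 5, round up to i = 2. First occurrence in the window: #3 on Nov 6, 2022 (2×11 = 22 days in).
Feb 10, 2023 is 118 days after the start; 118 ÷ 11 = 10 remainder 8. Last occurrence in the window: #11 on Feb 2, 2023.
Occurrences #3 through #11: 9 in total.

9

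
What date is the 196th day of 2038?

Jul 15, 2038

Jan has 31 days (196 − 31 = 165 remain).
Feb has 28 days (165 − 28 = 137 remain).
Mar has 31 days (137 − 31 = 106 remain).
Apr has 30 days (106 − 30 = 76 remain).
May has 31 days (76 − 31 = 45 remain).
Jun has 30 days (45 − 30 = 15 remain).
15 into Jul → Jul 15.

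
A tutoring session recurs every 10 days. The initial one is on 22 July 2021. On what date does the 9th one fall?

10 October 2021

The 9th occurrence is 8 intervals after the first: 8 × 10 = 80 days after 22 July 2021.
July has 31 days — 9 days to the end of July leaves 71.
August has 31 days (40 left).
September has 30 days (10 left).
10 days into October → 10 October 2021.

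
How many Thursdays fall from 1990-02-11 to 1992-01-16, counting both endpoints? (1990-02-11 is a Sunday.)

101

1990-02-11 is a Sunday; the first Thursday on or after it is 1990-02-15 (4 days later).
From 1990-02-15 to 1992-01-16: 319 + 365 + 16 = 700 days (rest of 1990, 1991, to 1992-01-16 in 1992).
700 ÷ 7 = 100 full weeks with remainder 0, so 100 more Thursdays after the first → 101.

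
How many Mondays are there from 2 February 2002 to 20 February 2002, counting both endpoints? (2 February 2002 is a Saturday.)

3

2 February 2002 is a Saturday; the first Monday on or after it is 4 February 2002 (2 days later).
From 4 February 2002 to 20 February 2002 is 20 − 4 = 16 days.
16 ÷ 7 = 2 full weeks with remainder 2, so 2 more Mondays after the first → 3.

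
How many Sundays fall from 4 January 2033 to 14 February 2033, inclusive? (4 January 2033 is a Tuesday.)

4 January 2033 is a Tuesday; the first Sunday on or after it is 9 January 2033 (5 days later).
From 9 January 2033 to 14 February 2033: 22 + 14 = 36 days (rest of January, February).
36 ÷ 7 = 5 full weeks with remainder 1, so 5 more Sundays after the first → 6.

6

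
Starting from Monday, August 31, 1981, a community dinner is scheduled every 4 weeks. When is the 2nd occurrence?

September 28, 1981

The 2nd occurrence is 1 interval after the first: 1 × 28 = 28 days after August 31, 1981.
August has 31 days — 0 days to the end of August leaves 28.
28 days into September → September 28, 1981.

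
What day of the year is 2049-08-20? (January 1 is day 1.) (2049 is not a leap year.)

Days in months before August: 31 + 28 + 31 + 30 + 31 + 30 + 31 = 212.
Plus 20 days into August → day 232.

232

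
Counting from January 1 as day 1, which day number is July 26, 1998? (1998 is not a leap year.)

207

Days in months before July: 31 + 28 + 31 + 30 + 31 + 30 = 181.
Plus 26 days into July → day 207.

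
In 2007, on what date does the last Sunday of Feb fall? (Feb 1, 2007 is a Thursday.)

Feb 2007 begins on a Thursday, so the first Sunday is Feb 4 (3 days later).
Feb 2007 has 28 days. Adding weeks: 4, 11, 18, 25 — the last one ≤ 28 is the 25th.

Feb 25, 2007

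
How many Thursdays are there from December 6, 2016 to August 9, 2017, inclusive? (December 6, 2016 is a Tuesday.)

December 6, 2016 is a Tuesday; the first Thursday on or after it is December 8, 2016 (2 days later).
From December 8, 2016 to August 9, 2017: 23 + 31 + 28 + 31 + 30 + 31 + 30 + 31 + 9 = 244 days (rest of December, January, February, March, April, May, June, July, August).
244 ÷ 7 = 34 full weeks with remainder 6, so 34 more Thursdays after the first → 35.

35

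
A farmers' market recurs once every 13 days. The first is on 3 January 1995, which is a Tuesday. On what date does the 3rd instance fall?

The 3rd occurrence is 2 intervals after the first: 2 × 13 = 26 days after 3 January 1995.
26 days later is 29 January 1995.

29 January 1995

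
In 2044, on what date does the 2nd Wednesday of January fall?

January 2044 begins on a Friday, so the first Wednesday is January 6 (5 days later).
The 2nd Wednesday is 1 weeks later: 6 + 7 = 13.

13 January 2044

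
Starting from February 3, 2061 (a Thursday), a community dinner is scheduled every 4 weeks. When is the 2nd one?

March 3, 2061

The 2nd occurrence is 1 interval after the first: 1 × 28 = 28 days after February 3, 2061.
February has 28 days — 25 days to the end of February leaves 3.
3 days into March → March 3, 2061.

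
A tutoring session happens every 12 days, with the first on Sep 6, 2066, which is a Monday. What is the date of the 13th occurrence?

The 13th occurrence is 12 intervals after the first: 12 × 12 = 144 days after Sep 6, 2066.
Sep has 30 days — 24 days to the end of Sep leaves 120.
Oct has 31 days (89 left).
Nov has 30 days (59 left).
Dec has 31 days (28 left).
28 days into Jan → Jan 28, 2067.

Jan 28, 2067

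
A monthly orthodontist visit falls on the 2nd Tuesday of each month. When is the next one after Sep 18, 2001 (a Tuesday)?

Oct 9, 2001

Sep 2001 starts on a Saturday; its first Tuesday is the 4th, so the 2nd Tuesday is the 11th — Sep 11, 2001.
That is not after Sep 18, 2001, so look at Oct 2001.
Oct 2001 starts on a Monday; its first Tuesday is the 2nd, so the 2nd Tuesday is the 9th — Oct 9, 2001.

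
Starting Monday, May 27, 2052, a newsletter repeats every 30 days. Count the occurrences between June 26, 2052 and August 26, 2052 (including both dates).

Occurrences land 30·i days after May 27, 2052 for i = 0, 1, 2, …
June 26, 2052 is 30 days after the start; 30 ÷ 30 = 1 remainder 0. First occurrence in the window: #2 on June 26, 2052 (1×30 = 30 days in).
August 26, 2052 is 91 days after the start; 91 ÷ 30 = 3 remainder 1. Last occurrence in the window: #4 on August 25, 2052.
Occurrences #2 through #4: 3 in total.

3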